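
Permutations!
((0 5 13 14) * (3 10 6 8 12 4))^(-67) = (0 5 13 14)(3 4 12 8 6 10)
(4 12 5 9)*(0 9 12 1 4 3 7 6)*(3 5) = (0 9 5 12 3 7 6)(1 4) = [9, 4, 2, 7, 1, 12, 0, 6, 8, 5, 10, 11, 3]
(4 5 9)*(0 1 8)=[1, 8, 2, 3, 5, 9, 6, 7, 0, 4]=(0 1 8)(4 5 9)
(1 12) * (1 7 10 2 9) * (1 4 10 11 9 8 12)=(2 8 12 7 11 9 4 10)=[0, 1, 8, 3, 10, 5, 6, 11, 12, 4, 2, 9, 7]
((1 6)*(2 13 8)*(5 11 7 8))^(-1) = (1 6)(2 8 7 11 5 13)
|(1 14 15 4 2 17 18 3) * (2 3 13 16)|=5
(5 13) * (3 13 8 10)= (3 13 5 8 10)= [0, 1, 2, 13, 4, 8, 6, 7, 10, 9, 3, 11, 12, 5]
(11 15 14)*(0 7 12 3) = (0 7 12 3)(11 15 14) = [7, 1, 2, 0, 4, 5, 6, 12, 8, 9, 10, 15, 3, 13, 11, 14]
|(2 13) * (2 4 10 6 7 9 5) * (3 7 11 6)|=|(2 13 4 10 3 7 9 5)(6 11)|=8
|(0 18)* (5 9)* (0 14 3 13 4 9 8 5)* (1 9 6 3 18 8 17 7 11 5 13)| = 8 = |(0 8 13 4 6 3 1 9)(5 17 7 11)(14 18)|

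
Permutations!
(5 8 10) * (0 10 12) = (0 10 5 8 12) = [10, 1, 2, 3, 4, 8, 6, 7, 12, 9, 5, 11, 0]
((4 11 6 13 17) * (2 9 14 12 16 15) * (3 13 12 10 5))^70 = (17)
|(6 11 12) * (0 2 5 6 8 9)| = |(0 2 5 6 11 12 8 9)| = 8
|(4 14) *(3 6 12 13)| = |(3 6 12 13)(4 14)| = 4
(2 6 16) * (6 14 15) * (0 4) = [4, 1, 14, 3, 0, 5, 16, 7, 8, 9, 10, 11, 12, 13, 15, 6, 2] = (0 4)(2 14 15 6 16)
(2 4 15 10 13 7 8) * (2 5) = (2 4 15 10 13 7 8 5) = [0, 1, 4, 3, 15, 2, 6, 8, 5, 9, 13, 11, 12, 7, 14, 10]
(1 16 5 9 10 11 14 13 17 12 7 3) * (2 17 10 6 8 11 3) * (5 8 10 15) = [0, 16, 17, 1, 4, 9, 10, 2, 11, 6, 3, 14, 7, 15, 13, 5, 8, 12] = (1 16 8 11 14 13 15 5 9 6 10 3)(2 17 12 7)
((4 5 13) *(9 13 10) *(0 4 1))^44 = ((0 4 5 10 9 13 1))^44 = (0 5 9 1 4 10 13)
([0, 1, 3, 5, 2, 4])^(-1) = [0, 1, 4, 2, 5, 3]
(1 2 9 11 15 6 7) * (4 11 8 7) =(1 2 9 8 7)(4 11 15 6) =[0, 2, 9, 3, 11, 5, 4, 1, 7, 8, 10, 15, 12, 13, 14, 6]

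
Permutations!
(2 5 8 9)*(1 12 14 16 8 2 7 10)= [0, 12, 5, 3, 4, 2, 6, 10, 9, 7, 1, 11, 14, 13, 16, 15, 8]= (1 12 14 16 8 9 7 10)(2 5)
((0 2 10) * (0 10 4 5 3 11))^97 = (0 2 4 5 3 11)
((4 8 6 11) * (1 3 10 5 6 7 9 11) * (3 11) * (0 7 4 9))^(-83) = (0 7)(1 11 9 3 10 5 6)(4 8)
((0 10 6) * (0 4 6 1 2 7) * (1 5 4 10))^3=((0 1 2 7)(4 6 10 5))^3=(0 7 2 1)(4 5 10 6)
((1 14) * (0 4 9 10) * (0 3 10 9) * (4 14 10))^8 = ((0 14 1 10 3 4))^8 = (0 1 3)(4 14 10)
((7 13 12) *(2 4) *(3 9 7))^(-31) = ((2 4)(3 9 7 13 12))^(-31) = (2 4)(3 12 13 7 9)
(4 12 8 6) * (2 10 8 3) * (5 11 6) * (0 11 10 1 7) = (0 11 6 4 12 3 2 1 7)(5 10 8) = [11, 7, 1, 2, 12, 10, 4, 0, 5, 9, 8, 6, 3]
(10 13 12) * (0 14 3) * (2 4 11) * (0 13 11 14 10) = (0 10 11 2 4 14 3 13 12) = [10, 1, 4, 13, 14, 5, 6, 7, 8, 9, 11, 2, 0, 12, 3]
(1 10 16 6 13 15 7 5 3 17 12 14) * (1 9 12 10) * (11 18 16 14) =[0, 1, 2, 17, 4, 3, 13, 5, 8, 12, 14, 18, 11, 15, 9, 7, 6, 10, 16] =(3 17 10 14 9 12 11 18 16 6 13 15 7 5)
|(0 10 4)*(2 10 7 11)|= |(0 7 11 2 10 4)|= 6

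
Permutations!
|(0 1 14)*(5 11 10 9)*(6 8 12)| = 12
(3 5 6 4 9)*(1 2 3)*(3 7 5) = [0, 2, 7, 3, 9, 6, 4, 5, 8, 1] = (1 2 7 5 6 4 9)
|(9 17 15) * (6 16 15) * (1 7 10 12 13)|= |(1 7 10 12 13)(6 16 15 9 17)|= 5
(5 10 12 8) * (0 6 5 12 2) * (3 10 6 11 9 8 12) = (12)(0 11 9 8 3 10 2)(5 6) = [11, 1, 0, 10, 4, 6, 5, 7, 3, 8, 2, 9, 12]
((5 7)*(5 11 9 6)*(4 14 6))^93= ((4 14 6 5 7 11 9))^93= (4 6 7 9 14 5 11)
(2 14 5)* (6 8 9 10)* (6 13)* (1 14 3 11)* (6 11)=[0, 14, 3, 6, 4, 2, 8, 7, 9, 10, 13, 1, 12, 11, 5]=(1 14 5 2 3 6 8 9 10 13 11)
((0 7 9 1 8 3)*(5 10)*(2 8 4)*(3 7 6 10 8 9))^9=(0 10 8 3 6 5 7)(1 4 2 9)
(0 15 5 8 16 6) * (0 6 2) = [15, 1, 0, 3, 4, 8, 6, 7, 16, 9, 10, 11, 12, 13, 14, 5, 2] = (0 15 5 8 16 2)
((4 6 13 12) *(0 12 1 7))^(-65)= (0 1 6 12 7 13 4)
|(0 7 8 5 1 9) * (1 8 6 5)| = |(0 7 6 5 8 1 9)| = 7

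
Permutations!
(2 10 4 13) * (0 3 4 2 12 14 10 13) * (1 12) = (0 3 4)(1 12 14 10 2 13) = [3, 12, 13, 4, 0, 5, 6, 7, 8, 9, 2, 11, 14, 1, 10]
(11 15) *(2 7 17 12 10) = (2 7 17 12 10)(11 15) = [0, 1, 7, 3, 4, 5, 6, 17, 8, 9, 2, 15, 10, 13, 14, 11, 16, 12]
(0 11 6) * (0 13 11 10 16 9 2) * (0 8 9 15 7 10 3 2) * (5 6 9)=(0 3 2 8 5 6 13 11 9)(7 10 16 15)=[3, 1, 8, 2, 4, 6, 13, 10, 5, 0, 16, 9, 12, 11, 14, 7, 15]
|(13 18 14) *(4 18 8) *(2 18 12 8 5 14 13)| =|(2 18 13 5 14)(4 12 8)| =15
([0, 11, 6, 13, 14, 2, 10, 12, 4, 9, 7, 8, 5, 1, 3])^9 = (1 8 14 13 11 4 3)(2 7)(5 10)(6 12)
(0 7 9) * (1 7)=[1, 7, 2, 3, 4, 5, 6, 9, 8, 0]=(0 1 7 9)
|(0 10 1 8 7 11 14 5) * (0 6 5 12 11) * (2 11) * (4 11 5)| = 35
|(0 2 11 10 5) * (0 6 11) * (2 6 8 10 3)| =|(0 6 11 3 2)(5 8 10)| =15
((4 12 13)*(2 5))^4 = (4 12 13)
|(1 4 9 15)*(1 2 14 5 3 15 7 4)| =|(2 14 5 3 15)(4 9 7)| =15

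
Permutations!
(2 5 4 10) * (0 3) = (0 3)(2 5 4 10) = [3, 1, 5, 0, 10, 4, 6, 7, 8, 9, 2]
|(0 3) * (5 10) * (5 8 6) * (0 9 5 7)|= 8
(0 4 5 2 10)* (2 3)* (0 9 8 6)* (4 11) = (0 11 4 5 3 2 10 9 8 6) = [11, 1, 10, 2, 5, 3, 0, 7, 6, 8, 9, 4]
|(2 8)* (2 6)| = |(2 8 6)| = 3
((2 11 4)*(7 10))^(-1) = (2 4 11)(7 10)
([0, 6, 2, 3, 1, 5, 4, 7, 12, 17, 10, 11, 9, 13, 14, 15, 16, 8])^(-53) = [0, 6, 2, 3, 1, 5, 4, 7, 17, 12, 10, 11, 8, 13, 14, 15, 16, 9]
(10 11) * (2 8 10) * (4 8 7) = (2 7 4 8 10 11) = [0, 1, 7, 3, 8, 5, 6, 4, 10, 9, 11, 2]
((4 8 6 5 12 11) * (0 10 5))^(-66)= ((0 10 5 12 11 4 8 6))^(-66)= (0 8 11 5)(4 12 10 6)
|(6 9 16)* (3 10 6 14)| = |(3 10 6 9 16 14)| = 6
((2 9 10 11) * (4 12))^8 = (12)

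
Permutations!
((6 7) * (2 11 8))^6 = ((2 11 8)(6 7))^6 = (11)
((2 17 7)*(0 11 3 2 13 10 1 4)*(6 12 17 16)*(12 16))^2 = ((0 11 3 2 12 17 7 13 10 1 4)(6 16))^2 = (0 3 12 7 10 4 11 2 17 13 1)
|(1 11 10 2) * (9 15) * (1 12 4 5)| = |(1 11 10 2 12 4 5)(9 15)| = 14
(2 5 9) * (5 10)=(2 10 5 9)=[0, 1, 10, 3, 4, 9, 6, 7, 8, 2, 5]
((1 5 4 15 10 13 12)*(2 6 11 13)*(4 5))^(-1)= (1 12 13 11 6 2 10 15 4)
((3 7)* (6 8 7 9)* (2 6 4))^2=(2 8 3 4 6 7 9)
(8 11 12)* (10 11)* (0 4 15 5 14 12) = [4, 1, 2, 3, 15, 14, 6, 7, 10, 9, 11, 0, 8, 13, 12, 5] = (0 4 15 5 14 12 8 10 11)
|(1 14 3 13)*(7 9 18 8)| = 4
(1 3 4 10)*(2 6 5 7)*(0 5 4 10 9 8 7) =(0 5)(1 3 10)(2 6 4 9 8 7) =[5, 3, 6, 10, 9, 0, 4, 2, 7, 8, 1]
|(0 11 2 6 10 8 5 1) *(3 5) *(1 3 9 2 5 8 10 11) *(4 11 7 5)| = |(0 1)(2 6 7 5 3 8 9)(4 11)| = 14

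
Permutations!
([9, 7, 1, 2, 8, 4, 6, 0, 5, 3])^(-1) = (0 7 1 2 3 9)(4 5 8)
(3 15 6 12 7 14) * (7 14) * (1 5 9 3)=(1 5 9 3 15 6 12 14)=[0, 5, 2, 15, 4, 9, 12, 7, 8, 3, 10, 11, 14, 13, 1, 6]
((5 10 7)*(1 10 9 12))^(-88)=((1 10 7 5 9 12))^(-88)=(1 7 9)(5 12 10)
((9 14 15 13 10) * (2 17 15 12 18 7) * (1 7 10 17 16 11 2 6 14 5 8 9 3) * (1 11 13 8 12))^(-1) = (1 14 6 7)(2 11 3 10 18 12 5 9 8 15 17 13 16)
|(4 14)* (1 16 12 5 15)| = 10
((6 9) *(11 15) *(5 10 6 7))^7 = ((5 10 6 9 7)(11 15))^7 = (5 6 7 10 9)(11 15)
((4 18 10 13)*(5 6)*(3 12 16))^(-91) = ((3 12 16)(4 18 10 13)(5 6))^(-91) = (3 16 12)(4 18 10 13)(5 6)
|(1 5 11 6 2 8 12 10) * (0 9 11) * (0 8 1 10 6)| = |(0 9 11)(1 5 8 12 6 2)| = 6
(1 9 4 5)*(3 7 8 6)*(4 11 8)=(1 9 11 8 6 3 7 4 5)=[0, 9, 2, 7, 5, 1, 3, 4, 6, 11, 10, 8]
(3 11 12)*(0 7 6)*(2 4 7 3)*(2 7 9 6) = [3, 1, 4, 11, 9, 5, 0, 2, 8, 6, 10, 12, 7] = (0 3 11 12 7 2 4 9 6)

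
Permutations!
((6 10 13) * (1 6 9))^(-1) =(1 9 13 10 6)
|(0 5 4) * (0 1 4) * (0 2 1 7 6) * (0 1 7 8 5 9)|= 14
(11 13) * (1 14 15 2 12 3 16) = (1 14 15 2 12 3 16)(11 13) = [0, 14, 12, 16, 4, 5, 6, 7, 8, 9, 10, 13, 3, 11, 15, 2, 1]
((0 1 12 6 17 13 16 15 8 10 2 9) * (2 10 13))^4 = ((0 1 12 6 17 2 9)(8 13 16 15))^4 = (0 17 1 2 12 9 6)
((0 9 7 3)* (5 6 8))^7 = (0 3 7 9)(5 6 8)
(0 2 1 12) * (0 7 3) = (0 2 1 12 7 3) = [2, 12, 1, 0, 4, 5, 6, 3, 8, 9, 10, 11, 7]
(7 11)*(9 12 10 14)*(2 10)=(2 10 14 9 12)(7 11)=[0, 1, 10, 3, 4, 5, 6, 11, 8, 12, 14, 7, 2, 13, 9]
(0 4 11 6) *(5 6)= (0 4 11 5 6)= [4, 1, 2, 3, 11, 6, 0, 7, 8, 9, 10, 5]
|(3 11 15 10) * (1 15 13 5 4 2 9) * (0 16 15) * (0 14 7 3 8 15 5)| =12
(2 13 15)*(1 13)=(1 13 15 2)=[0, 13, 1, 3, 4, 5, 6, 7, 8, 9, 10, 11, 12, 15, 14, 2]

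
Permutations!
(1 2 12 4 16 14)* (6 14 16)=(16)(1 2 12 4 6 14)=[0, 2, 12, 3, 6, 5, 14, 7, 8, 9, 10, 11, 4, 13, 1, 15, 16]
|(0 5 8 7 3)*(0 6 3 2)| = 10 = |(0 5 8 7 2)(3 6)|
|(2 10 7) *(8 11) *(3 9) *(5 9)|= |(2 10 7)(3 5 9)(8 11)|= 6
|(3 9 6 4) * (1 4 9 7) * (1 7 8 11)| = 10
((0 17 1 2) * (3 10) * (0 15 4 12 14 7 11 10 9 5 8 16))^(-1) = ((0 17 1 2 15 4 12 14 7 11 10 3 9 5 8 16))^(-1) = (0 16 8 5 9 3 10 11 7 14 12 4 15 2 1 17)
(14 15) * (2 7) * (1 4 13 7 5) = (1 4 13 7 2 5)(14 15) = [0, 4, 5, 3, 13, 1, 6, 2, 8, 9, 10, 11, 12, 7, 15, 14]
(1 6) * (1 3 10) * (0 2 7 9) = (0 2 7 9)(1 6 3 10) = [2, 6, 7, 10, 4, 5, 3, 9, 8, 0, 1]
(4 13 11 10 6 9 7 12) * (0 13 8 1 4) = (0 13 11 10 6 9 7 12)(1 4 8) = [13, 4, 2, 3, 8, 5, 9, 12, 1, 7, 6, 10, 0, 11]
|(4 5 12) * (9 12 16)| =|(4 5 16 9 12)| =5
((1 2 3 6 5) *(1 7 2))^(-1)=(2 7 5 6 3)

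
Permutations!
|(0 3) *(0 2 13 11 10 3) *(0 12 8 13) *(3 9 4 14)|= |(0 12 8 13 11 10 9 4 14 3 2)|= 11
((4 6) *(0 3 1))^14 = ((0 3 1)(4 6))^14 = (6)(0 1 3)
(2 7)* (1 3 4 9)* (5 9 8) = (1 3 4 8 5 9)(2 7) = [0, 3, 7, 4, 8, 9, 6, 2, 5, 1]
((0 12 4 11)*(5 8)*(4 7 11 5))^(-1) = ((0 12 7 11)(4 5 8))^(-1) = (0 11 7 12)(4 8 5)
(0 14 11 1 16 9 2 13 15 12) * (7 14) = (0 7 14 11 1 16 9 2 13 15 12) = [7, 16, 13, 3, 4, 5, 6, 14, 8, 2, 10, 1, 0, 15, 11, 12, 9]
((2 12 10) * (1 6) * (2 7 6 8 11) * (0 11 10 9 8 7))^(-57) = (0 10 8 9 12 2 11)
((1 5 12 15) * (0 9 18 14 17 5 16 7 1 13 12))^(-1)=(0 5 17 14 18 9)(1 7 16)(12 13 15)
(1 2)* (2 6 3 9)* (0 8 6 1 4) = (0 8 6 3 9 2 4) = [8, 1, 4, 9, 0, 5, 3, 7, 6, 2]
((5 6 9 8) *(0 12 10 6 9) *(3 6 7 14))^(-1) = (0 6 3 14 7 10 12)(5 8 9)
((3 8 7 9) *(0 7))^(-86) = ((0 7 9 3 8))^(-86) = (0 8 3 9 7)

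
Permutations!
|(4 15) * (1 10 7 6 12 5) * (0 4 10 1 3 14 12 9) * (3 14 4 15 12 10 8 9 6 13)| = 8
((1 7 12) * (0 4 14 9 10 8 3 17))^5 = (0 8 14 17 10 4 3 9)(1 12 7)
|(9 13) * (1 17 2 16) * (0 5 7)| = 12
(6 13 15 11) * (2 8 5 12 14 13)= (2 8 5 12 14 13 15 11 6)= [0, 1, 8, 3, 4, 12, 2, 7, 5, 9, 10, 6, 14, 15, 13, 11]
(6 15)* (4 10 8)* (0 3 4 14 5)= (0 3 4 10 8 14 5)(6 15)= [3, 1, 2, 4, 10, 0, 15, 7, 14, 9, 8, 11, 12, 13, 5, 6]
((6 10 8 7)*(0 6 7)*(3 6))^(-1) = (0 8 10 6 3)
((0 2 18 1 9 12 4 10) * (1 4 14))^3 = (0 4 2 10 18)(1 14 12 9)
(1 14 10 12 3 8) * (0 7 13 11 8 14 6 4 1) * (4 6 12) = (0 7 13 11 8)(1 12 3 14 10 4) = [7, 12, 2, 14, 1, 5, 6, 13, 0, 9, 4, 8, 3, 11, 10]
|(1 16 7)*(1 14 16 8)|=|(1 8)(7 14 16)|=6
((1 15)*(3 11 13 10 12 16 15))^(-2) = ((1 3 11 13 10 12 16 15))^(-2) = (1 16 10 11)(3 15 12 13)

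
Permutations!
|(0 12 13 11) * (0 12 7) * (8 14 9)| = |(0 7)(8 14 9)(11 12 13)| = 6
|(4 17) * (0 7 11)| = 6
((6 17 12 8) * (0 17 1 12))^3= (0 17)(1 6 8 12)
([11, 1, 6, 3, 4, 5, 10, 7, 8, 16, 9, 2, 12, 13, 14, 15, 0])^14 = (16)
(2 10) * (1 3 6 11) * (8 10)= (1 3 6 11)(2 8 10)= [0, 3, 8, 6, 4, 5, 11, 7, 10, 9, 2, 1]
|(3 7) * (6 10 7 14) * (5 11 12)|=|(3 14 6 10 7)(5 11 12)|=15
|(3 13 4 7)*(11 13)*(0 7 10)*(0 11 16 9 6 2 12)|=|(0 7 3 16 9 6 2 12)(4 10 11 13)|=8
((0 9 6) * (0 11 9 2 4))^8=(0 4 2)(6 9 11)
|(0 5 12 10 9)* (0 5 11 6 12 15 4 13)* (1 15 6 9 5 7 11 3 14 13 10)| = |(0 3 14 13)(1 15 4 10 5 6 12)(7 11 9)| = 84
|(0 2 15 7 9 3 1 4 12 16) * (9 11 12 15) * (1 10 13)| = 13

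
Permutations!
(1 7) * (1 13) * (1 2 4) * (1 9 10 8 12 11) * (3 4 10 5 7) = (1 3 4 9 5 7 13 2 10 8 12 11) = [0, 3, 10, 4, 9, 7, 6, 13, 12, 5, 8, 1, 11, 2]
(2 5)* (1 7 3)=[0, 7, 5, 1, 4, 2, 6, 3]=(1 7 3)(2 5)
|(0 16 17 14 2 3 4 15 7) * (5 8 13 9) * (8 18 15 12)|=|(0 16 17 14 2 3 4 12 8 13 9 5 18 15 7)|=15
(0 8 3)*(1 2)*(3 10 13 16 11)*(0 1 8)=(1 2 8 10 13 16 11 3)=[0, 2, 8, 1, 4, 5, 6, 7, 10, 9, 13, 3, 12, 16, 14, 15, 11]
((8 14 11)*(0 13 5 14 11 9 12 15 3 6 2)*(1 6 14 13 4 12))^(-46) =(0 3 6 12 9)(1 4 14 2 15)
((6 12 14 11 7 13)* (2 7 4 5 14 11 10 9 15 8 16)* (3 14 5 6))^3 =((2 7 13 3 14 10 9 15 8 16)(4 6 12 11))^3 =(2 3 9 16 13 10 8 7 14 15)(4 11 12 6)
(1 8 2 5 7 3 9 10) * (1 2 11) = (1 8 11)(2 5 7 3 9 10) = [0, 8, 5, 9, 4, 7, 6, 3, 11, 10, 2, 1]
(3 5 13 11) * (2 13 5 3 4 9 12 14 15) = (2 13 11 4 9 12 14 15) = [0, 1, 13, 3, 9, 5, 6, 7, 8, 12, 10, 4, 14, 11, 15, 2]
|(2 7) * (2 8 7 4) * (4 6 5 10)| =|(2 6 5 10 4)(7 8)| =10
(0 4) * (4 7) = (0 7 4) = [7, 1, 2, 3, 0, 5, 6, 4]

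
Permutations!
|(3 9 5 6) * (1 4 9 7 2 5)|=|(1 4 9)(2 5 6 3 7)|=15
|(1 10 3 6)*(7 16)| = |(1 10 3 6)(7 16)| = 4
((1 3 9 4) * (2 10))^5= ((1 3 9 4)(2 10))^5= (1 3 9 4)(2 10)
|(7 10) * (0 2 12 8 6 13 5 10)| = 9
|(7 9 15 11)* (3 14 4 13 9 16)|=9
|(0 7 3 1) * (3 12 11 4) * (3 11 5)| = 6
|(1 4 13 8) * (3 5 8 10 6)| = 8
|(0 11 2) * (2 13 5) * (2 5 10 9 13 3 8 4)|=6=|(0 11 3 8 4 2)(9 13 10)|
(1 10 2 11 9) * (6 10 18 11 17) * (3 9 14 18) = (1 3 9)(2 17 6 10)(11 14 18) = [0, 3, 17, 9, 4, 5, 10, 7, 8, 1, 2, 14, 12, 13, 18, 15, 16, 6, 11]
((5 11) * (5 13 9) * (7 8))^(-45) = (5 9 13 11)(7 8)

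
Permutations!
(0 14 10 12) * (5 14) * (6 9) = (0 5 14 10 12)(6 9) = [5, 1, 2, 3, 4, 14, 9, 7, 8, 6, 12, 11, 0, 13, 10]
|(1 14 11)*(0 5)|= |(0 5)(1 14 11)|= 6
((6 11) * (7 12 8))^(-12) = ((6 11)(7 12 8))^(-12) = (12)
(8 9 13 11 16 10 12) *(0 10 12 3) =(0 10 3)(8 9 13 11 16 12) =[10, 1, 2, 0, 4, 5, 6, 7, 9, 13, 3, 16, 8, 11, 14, 15, 12]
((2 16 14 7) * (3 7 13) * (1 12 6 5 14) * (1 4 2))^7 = ((1 12 6 5 14 13 3 7)(2 16 4))^7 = (1 7 3 13 14 5 6 12)(2 16 4)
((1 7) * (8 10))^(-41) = ((1 7)(8 10))^(-41) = (1 7)(8 10)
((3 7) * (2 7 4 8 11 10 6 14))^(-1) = ((2 7 3 4 8 11 10 6 14))^(-1) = (2 14 6 10 11 8 4 3 7)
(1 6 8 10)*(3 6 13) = (1 13 3 6 8 10) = [0, 13, 2, 6, 4, 5, 8, 7, 10, 9, 1, 11, 12, 3]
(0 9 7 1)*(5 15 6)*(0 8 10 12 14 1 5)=(0 9 7 5 15 6)(1 8 10 12 14)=[9, 8, 2, 3, 4, 15, 0, 5, 10, 7, 12, 11, 14, 13, 1, 6]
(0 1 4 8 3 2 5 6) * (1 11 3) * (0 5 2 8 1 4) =(0 11 3 8 4 1)(5 6) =[11, 0, 2, 8, 1, 6, 5, 7, 4, 9, 10, 3]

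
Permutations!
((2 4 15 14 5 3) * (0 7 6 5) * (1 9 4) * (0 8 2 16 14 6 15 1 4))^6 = (0 16 9 3 1 5 4 6 2 15 8 7 14)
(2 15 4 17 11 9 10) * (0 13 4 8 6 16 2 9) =(0 13 4 17 11)(2 15 8 6 16)(9 10) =[13, 1, 15, 3, 17, 5, 16, 7, 6, 10, 9, 0, 12, 4, 14, 8, 2, 11]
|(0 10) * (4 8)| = 2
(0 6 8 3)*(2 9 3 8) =(0 6 2 9 3) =[6, 1, 9, 0, 4, 5, 2, 7, 8, 3]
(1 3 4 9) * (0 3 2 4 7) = [3, 2, 4, 7, 9, 5, 6, 0, 8, 1] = (0 3 7)(1 2 4 9)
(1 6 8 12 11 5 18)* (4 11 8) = [0, 6, 2, 3, 11, 18, 4, 7, 12, 9, 10, 5, 8, 13, 14, 15, 16, 17, 1] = (1 6 4 11 5 18)(8 12)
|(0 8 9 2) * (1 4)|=|(0 8 9 2)(1 4)|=4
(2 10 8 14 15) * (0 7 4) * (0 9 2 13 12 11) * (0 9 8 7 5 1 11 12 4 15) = (0 5 1 11 9 2 10 7 15 13 4 8 14) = [5, 11, 10, 3, 8, 1, 6, 15, 14, 2, 7, 9, 12, 4, 0, 13]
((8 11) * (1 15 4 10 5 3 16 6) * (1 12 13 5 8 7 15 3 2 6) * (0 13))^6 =(16)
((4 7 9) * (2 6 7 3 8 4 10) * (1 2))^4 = ((1 2 6 7 9 10)(3 8 4))^4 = (1 9 6)(2 10 7)(3 8 4)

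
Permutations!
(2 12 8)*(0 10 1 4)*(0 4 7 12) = (0 10 1 7 12 8 2) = [10, 7, 0, 3, 4, 5, 6, 12, 2, 9, 1, 11, 8]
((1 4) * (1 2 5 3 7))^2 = ((1 4 2 5 3 7))^2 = (1 2 3)(4 5 7)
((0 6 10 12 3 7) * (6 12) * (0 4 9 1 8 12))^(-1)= ((1 8 12 3 7 4 9)(6 10))^(-1)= (1 9 4 7 3 12 8)(6 10)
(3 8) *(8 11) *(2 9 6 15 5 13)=[0, 1, 9, 11, 4, 13, 15, 7, 3, 6, 10, 8, 12, 2, 14, 5]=(2 9 6 15 5 13)(3 11 8)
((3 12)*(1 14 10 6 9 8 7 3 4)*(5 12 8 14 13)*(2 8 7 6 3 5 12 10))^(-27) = (1 13 12 4)(2 9 8 14 6)(3 7 5 10) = ((1 13 12 4)(2 8 6 9 14)(3 7 5 10))^(-27)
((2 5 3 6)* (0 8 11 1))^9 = ((0 8 11 1)(2 5 3 6))^9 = (0 8 11 1)(2 5 3 6)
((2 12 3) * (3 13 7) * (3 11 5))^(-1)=(2 3 5 11 7 13 12)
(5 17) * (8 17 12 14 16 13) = [0, 1, 2, 3, 4, 12, 6, 7, 17, 9, 10, 11, 14, 8, 16, 15, 13, 5] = (5 12 14 16 13 8 17)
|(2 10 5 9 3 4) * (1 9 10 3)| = 6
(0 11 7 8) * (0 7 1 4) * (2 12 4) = (0 11 1 2 12 4)(7 8) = [11, 2, 12, 3, 0, 5, 6, 8, 7, 9, 10, 1, 4]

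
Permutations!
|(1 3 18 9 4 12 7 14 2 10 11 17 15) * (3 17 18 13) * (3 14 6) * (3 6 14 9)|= |(1 17 15)(2 10 11 18 3 13 9 4 12 7 14)|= 33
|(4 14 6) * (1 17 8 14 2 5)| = 8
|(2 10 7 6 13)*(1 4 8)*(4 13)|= 8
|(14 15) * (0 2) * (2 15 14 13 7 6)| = |(0 15 13 7 6 2)| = 6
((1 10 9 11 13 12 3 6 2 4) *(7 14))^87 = (1 6 13 10 2 12 9 4 3 11)(7 14)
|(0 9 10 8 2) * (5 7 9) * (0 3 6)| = |(0 5 7 9 10 8 2 3 6)| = 9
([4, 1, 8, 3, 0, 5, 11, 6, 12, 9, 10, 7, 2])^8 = (2 12 8)(6 7 11)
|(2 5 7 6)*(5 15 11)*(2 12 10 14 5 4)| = |(2 15 11 4)(5 7 6 12 10 14)| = 12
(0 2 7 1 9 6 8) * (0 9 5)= (0 2 7 1 5)(6 8 9)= [2, 5, 7, 3, 4, 0, 8, 1, 9, 6]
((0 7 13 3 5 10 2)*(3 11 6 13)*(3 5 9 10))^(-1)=(0 2 10 9 3 5 7)(6 11 13)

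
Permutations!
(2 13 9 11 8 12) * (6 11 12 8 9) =(2 13 6 11 9 12) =[0, 1, 13, 3, 4, 5, 11, 7, 8, 12, 10, 9, 2, 6]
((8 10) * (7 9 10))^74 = ((7 9 10 8))^74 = (7 10)(8 9)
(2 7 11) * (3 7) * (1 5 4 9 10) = (1 5 4 9 10)(2 3 7 11) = [0, 5, 3, 7, 9, 4, 6, 11, 8, 10, 1, 2]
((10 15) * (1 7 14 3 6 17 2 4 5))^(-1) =(1 5 4 2 17 6 3 14 7)(10 15)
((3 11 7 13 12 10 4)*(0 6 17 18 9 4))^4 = (0 9 7)(3 12 17)(4 13 6)(10 18 11)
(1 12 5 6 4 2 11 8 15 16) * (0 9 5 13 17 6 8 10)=(0 9 5 8 15 16 1 12 13 17 6 4 2 11 10)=[9, 12, 11, 3, 2, 8, 4, 7, 15, 5, 0, 10, 13, 17, 14, 16, 1, 6]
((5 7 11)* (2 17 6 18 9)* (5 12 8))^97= ((2 17 6 18 9)(5 7 11 12 8))^97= (2 6 9 17 18)(5 11 8 7 12)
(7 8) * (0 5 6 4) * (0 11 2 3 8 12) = (0 5 6 4 11 2 3 8 7 12) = [5, 1, 3, 8, 11, 6, 4, 12, 7, 9, 10, 2, 0]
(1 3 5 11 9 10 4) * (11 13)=[0, 3, 2, 5, 1, 13, 6, 7, 8, 10, 4, 9, 12, 11]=(1 3 5 13 11 9 10 4)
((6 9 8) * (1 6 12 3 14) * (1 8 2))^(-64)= (14)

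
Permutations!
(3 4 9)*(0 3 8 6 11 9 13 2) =[3, 1, 0, 4, 13, 5, 11, 7, 6, 8, 10, 9, 12, 2] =(0 3 4 13 2)(6 11 9 8)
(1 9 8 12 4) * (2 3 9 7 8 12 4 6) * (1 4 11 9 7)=(2 3 7 8 11 9 12 6)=[0, 1, 3, 7, 4, 5, 2, 8, 11, 12, 10, 9, 6]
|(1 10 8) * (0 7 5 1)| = 6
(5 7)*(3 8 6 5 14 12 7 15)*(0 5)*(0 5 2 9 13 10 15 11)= [2, 1, 9, 8, 4, 11, 5, 14, 6, 13, 15, 0, 7, 10, 12, 3]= (0 2 9 13 10 15 3 8 6 5 11)(7 14 12)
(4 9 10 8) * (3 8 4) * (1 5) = (1 5)(3 8)(4 9 10) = [0, 5, 2, 8, 9, 1, 6, 7, 3, 10, 4]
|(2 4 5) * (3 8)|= |(2 4 5)(3 8)|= 6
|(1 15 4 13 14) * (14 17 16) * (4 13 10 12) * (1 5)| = |(1 15 13 17 16 14 5)(4 10 12)| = 21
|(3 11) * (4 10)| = |(3 11)(4 10)| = 2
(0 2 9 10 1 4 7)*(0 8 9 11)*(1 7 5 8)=(0 2 11)(1 4 5 8 9 10 7)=[2, 4, 11, 3, 5, 8, 6, 1, 9, 10, 7, 0]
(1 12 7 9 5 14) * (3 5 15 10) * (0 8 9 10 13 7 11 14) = [8, 12, 2, 5, 4, 0, 6, 10, 9, 15, 3, 14, 11, 7, 1, 13] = (0 8 9 15 13 7 10 3 5)(1 12 11 14)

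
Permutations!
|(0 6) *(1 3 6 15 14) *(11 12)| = 6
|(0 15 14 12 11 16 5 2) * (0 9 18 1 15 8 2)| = |(0 8 2 9 18 1 15 14 12 11 16 5)| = 12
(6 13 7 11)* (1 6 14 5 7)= [0, 6, 2, 3, 4, 7, 13, 11, 8, 9, 10, 14, 12, 1, 5]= (1 6 13)(5 7 11 14)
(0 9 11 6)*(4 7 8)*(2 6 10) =[9, 1, 6, 3, 7, 5, 0, 8, 4, 11, 2, 10] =(0 9 11 10 2 6)(4 7 8)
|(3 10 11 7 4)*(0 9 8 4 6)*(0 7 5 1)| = |(0 9 8 4 3 10 11 5 1)(6 7)| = 18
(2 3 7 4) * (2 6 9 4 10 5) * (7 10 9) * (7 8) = (2 3 10 5)(4 6 8 7 9) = [0, 1, 3, 10, 6, 2, 8, 9, 7, 4, 5]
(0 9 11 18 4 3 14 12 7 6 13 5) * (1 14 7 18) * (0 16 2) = [9, 14, 0, 7, 3, 16, 13, 6, 8, 11, 10, 1, 18, 5, 12, 15, 2, 17, 4] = (0 9 11 1 14 12 18 4 3 7 6 13 5 16 2)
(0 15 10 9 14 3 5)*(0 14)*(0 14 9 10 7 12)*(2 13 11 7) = [15, 1, 13, 5, 4, 9, 6, 12, 8, 14, 10, 7, 0, 11, 3, 2] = (0 15 2 13 11 7 12)(3 5 9 14)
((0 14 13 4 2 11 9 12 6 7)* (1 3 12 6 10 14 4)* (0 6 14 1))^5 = ((0 4 2 11 9 14 13)(1 3 12 10)(6 7))^5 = (0 14 11 4 13 9 2)(1 3 12 10)(6 7)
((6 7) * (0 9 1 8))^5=((0 9 1 8)(6 7))^5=(0 9 1 8)(6 7)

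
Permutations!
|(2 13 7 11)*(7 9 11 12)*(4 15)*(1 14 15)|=|(1 14 15 4)(2 13 9 11)(7 12)|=4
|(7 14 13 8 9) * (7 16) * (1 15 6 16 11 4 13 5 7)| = |(1 15 6 16)(4 13 8 9 11)(5 7 14)| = 60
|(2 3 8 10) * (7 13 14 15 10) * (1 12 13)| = 10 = |(1 12 13 14 15 10 2 3 8 7)|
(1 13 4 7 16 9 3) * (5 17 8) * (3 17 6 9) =(1 13 4 7 16 3)(5 6 9 17 8) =[0, 13, 2, 1, 7, 6, 9, 16, 5, 17, 10, 11, 12, 4, 14, 15, 3, 8]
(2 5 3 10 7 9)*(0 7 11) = (0 7 9 2 5 3 10 11) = [7, 1, 5, 10, 4, 3, 6, 9, 8, 2, 11, 0]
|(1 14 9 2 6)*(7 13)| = 10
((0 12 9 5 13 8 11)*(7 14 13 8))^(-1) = ((0 12 9 5 8 11)(7 14 13))^(-1) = (0 11 8 5 9 12)(7 13 14)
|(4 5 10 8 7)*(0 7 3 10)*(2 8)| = 4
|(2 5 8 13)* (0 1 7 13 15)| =|(0 1 7 13 2 5 8 15)| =8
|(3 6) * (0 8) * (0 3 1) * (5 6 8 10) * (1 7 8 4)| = |(0 10 5 6 7 8 3 4 1)| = 9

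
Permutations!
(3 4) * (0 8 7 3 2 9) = (0 8 7 3 4 2 9) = [8, 1, 9, 4, 2, 5, 6, 3, 7, 0]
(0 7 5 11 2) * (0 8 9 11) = (0 7 5)(2 8 9 11) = [7, 1, 8, 3, 4, 0, 6, 5, 9, 11, 10, 2]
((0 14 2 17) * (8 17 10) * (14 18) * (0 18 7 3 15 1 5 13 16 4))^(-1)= ((0 7 3 15 1 5 13 16 4)(2 10 8 17 18 14))^(-1)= (0 4 16 13 5 1 15 3 7)(2 14 18 17 8 10)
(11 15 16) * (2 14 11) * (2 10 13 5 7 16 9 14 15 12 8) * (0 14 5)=(0 14 11 12 8 2 15 9 5 7 16 10 13)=[14, 1, 15, 3, 4, 7, 6, 16, 2, 5, 13, 12, 8, 0, 11, 9, 10]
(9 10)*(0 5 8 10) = (0 5 8 10 9) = [5, 1, 2, 3, 4, 8, 6, 7, 10, 0, 9]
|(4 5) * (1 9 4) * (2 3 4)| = 6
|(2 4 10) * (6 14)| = 6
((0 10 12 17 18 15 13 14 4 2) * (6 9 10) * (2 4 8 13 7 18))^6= (18)(0 2 17 12 10 9 6)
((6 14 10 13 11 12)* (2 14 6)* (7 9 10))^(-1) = ((2 14 7 9 10 13 11 12))^(-1) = (2 12 11 13 10 9 7 14)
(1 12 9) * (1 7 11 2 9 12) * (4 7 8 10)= (12)(2 9 8 10 4 7 11)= [0, 1, 9, 3, 7, 5, 6, 11, 10, 8, 4, 2, 12]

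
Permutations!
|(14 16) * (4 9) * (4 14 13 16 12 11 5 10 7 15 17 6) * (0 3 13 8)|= 55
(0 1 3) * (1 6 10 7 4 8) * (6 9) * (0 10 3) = (0 9 6 3 10 7 4 8 1) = [9, 0, 2, 10, 8, 5, 3, 4, 1, 6, 7]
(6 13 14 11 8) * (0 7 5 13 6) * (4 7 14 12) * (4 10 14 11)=(0 11 8)(4 7 5 13 12 10 14)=[11, 1, 2, 3, 7, 13, 6, 5, 0, 9, 14, 8, 10, 12, 4]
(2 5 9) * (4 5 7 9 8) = (2 7 9)(4 5 8) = [0, 1, 7, 3, 5, 8, 6, 9, 4, 2]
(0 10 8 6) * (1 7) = [10, 7, 2, 3, 4, 5, 0, 1, 6, 9, 8] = (0 10 8 6)(1 7)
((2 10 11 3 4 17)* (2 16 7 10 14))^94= ((2 14)(3 4 17 16 7 10 11))^94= (3 16 11 17 10 4 7)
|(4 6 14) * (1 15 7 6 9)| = 7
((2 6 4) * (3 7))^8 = ((2 6 4)(3 7))^8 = (7)(2 4 6)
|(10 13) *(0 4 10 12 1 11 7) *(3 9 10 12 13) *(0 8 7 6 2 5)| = 24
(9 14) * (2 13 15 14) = [0, 1, 13, 3, 4, 5, 6, 7, 8, 2, 10, 11, 12, 15, 9, 14] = (2 13 15 14 9)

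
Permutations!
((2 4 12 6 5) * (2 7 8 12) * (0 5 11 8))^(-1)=((0 5 7)(2 4)(6 11 8 12))^(-1)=(0 7 5)(2 4)(6 12 8 11)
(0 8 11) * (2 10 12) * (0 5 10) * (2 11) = (0 8 2)(5 10 12 11) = [8, 1, 0, 3, 4, 10, 6, 7, 2, 9, 12, 5, 11]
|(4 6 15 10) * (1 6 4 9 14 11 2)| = 8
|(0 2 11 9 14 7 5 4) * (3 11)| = |(0 2 3 11 9 14 7 5 4)| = 9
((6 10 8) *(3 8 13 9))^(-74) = ((3 8 6 10 13 9))^(-74) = (3 13 6)(8 9 10)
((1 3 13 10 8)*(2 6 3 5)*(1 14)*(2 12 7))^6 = (1 3 5 13 12 10 7 8 2 14 6) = ((1 5 12 7 2 6 3 13 10 8 14))^6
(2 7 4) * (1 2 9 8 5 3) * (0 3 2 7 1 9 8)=(0 3 9)(1 7 4 8 5 2)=[3, 7, 1, 9, 8, 2, 6, 4, 5, 0]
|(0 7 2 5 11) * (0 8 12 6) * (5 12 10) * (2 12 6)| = 20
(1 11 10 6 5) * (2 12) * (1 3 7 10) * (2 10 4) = [0, 11, 12, 7, 2, 3, 5, 4, 8, 9, 6, 1, 10] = (1 11)(2 12 10 6 5 3 7 4)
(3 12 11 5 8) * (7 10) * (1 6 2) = [0, 6, 1, 12, 4, 8, 2, 10, 3, 9, 7, 5, 11] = (1 6 2)(3 12 11 5 8)(7 10)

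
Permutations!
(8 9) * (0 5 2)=(0 5 2)(8 9)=[5, 1, 0, 3, 4, 2, 6, 7, 9, 8]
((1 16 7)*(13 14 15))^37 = ((1 16 7)(13 14 15))^37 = (1 16 7)(13 14 15)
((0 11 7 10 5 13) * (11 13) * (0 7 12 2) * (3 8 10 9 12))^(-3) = (0 9)(2 7)(3 10 11 8 5)(12 13)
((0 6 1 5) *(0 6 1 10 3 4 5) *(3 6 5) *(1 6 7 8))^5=(0 1 8 7 10 6)(3 4)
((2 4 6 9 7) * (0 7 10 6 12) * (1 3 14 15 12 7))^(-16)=((0 1 3 14 15 12)(2 4 7)(6 9 10))^(-16)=(0 3 15)(1 14 12)(2 7 4)(6 10 9)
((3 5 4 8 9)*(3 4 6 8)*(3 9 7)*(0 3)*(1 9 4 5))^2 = ((0 3 1 9 5 6 8 7))^2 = (0 1 5 8)(3 9 6 7)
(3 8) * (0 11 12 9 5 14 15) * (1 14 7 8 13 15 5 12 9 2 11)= (0 1 14 5 7 8 3 13 15)(2 11 9 12)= [1, 14, 11, 13, 4, 7, 6, 8, 3, 12, 10, 9, 2, 15, 5, 0]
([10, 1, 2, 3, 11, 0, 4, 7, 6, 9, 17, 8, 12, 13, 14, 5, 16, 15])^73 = [15, 1, 2, 3, 11, 17, 4, 7, 6, 9, 5, 8, 12, 13, 14, 10, 16, 0]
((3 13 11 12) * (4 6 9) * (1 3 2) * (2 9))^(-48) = (1 4 11)(2 9 13)(3 6 12)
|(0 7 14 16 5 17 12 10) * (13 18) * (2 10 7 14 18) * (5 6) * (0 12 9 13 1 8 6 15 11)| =60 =|(0 14 16 15 11)(1 8 6 5 17 9 13 2 10 12 7 18)|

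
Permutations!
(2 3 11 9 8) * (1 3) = (1 3 11 9 8 2) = [0, 3, 1, 11, 4, 5, 6, 7, 2, 8, 10, 9]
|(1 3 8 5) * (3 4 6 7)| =7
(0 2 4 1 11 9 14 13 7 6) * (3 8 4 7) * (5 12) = (0 2 7 6)(1 11 9 14 13 3 8 4)(5 12) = [2, 11, 7, 8, 1, 12, 0, 6, 4, 14, 10, 9, 5, 3, 13]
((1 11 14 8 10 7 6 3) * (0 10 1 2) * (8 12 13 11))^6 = (11 12)(13 14)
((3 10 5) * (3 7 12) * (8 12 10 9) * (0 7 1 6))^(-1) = ((0 7 10 5 1 6)(3 9 8 12))^(-1) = (0 6 1 5 10 7)(3 12 8 9)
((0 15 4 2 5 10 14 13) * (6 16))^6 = ((0 15 4 2 5 10 14 13)(6 16))^6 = (16)(0 14 5 4)(2 15 13 10)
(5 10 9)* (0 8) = (0 8)(5 10 9) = [8, 1, 2, 3, 4, 10, 6, 7, 0, 5, 9]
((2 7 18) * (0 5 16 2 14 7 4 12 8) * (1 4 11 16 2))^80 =((0 5 2 11 16 1 4 12 8)(7 18 14))^80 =(0 8 12 4 1 16 11 2 5)(7 14 18)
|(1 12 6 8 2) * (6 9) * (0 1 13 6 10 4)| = 12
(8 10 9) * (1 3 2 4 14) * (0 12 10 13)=(0 12 10 9 8 13)(1 3 2 4 14)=[12, 3, 4, 2, 14, 5, 6, 7, 13, 8, 9, 11, 10, 0, 1]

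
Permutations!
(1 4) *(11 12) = [0, 4, 2, 3, 1, 5, 6, 7, 8, 9, 10, 12, 11] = (1 4)(11 12)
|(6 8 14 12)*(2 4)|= 4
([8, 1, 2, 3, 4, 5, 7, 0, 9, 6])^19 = (0 7 6 9 8)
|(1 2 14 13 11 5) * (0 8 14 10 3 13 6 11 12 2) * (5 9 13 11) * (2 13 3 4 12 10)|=|(0 8 14 6 5 1)(3 11 9)(4 12 13 10)|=12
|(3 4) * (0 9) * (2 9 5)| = |(0 5 2 9)(3 4)| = 4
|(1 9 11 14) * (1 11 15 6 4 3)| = 6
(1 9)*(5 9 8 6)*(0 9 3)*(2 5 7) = (0 9 1 8 6 7 2 5 3) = [9, 8, 5, 0, 4, 3, 7, 2, 6, 1]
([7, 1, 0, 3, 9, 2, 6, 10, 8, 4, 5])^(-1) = (0 2 5 10 7)(4 9)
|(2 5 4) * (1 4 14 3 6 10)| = 8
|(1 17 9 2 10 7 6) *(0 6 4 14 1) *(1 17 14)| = 8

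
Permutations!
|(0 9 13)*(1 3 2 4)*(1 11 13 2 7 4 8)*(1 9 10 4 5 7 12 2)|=|(0 10 4 11 13)(1 3 12 2 8 9)(5 7)|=30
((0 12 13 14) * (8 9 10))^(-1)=(0 14 13 12)(8 10 9)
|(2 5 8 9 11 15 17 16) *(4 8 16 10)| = |(2 5 16)(4 8 9 11 15 17 10)| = 21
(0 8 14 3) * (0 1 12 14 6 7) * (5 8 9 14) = [9, 12, 2, 1, 4, 8, 7, 0, 6, 14, 10, 11, 5, 13, 3] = (0 9 14 3 1 12 5 8 6 7)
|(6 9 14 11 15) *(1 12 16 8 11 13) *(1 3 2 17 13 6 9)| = 36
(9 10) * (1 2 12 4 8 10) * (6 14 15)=(1 2 12 4 8 10 9)(6 14 15)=[0, 2, 12, 3, 8, 5, 14, 7, 10, 1, 9, 11, 4, 13, 15, 6]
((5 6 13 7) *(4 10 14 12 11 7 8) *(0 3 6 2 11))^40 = (0 8 12 13 14 6 10 3 4)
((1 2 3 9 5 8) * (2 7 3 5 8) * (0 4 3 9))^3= ((0 4 3)(1 7 9 8)(2 5))^3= (1 8 9 7)(2 5)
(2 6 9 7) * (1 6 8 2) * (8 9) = (1 6 8 2 9 7) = [0, 6, 9, 3, 4, 5, 8, 1, 2, 7]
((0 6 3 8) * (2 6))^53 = (0 3 2 8 6)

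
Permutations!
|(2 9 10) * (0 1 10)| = 5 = |(0 1 10 2 9)|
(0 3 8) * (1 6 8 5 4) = [3, 6, 2, 5, 1, 4, 8, 7, 0] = (0 3 5 4 1 6 8)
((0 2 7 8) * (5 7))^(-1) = (0 8 7 5 2)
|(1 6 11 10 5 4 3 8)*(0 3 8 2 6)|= |(0 3 2 6 11 10 5 4 8 1)|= 10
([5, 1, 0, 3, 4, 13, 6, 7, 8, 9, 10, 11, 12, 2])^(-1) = (0 2 13 5)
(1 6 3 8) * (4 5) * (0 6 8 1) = (0 6 3 1 8)(4 5) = [6, 8, 2, 1, 5, 4, 3, 7, 0]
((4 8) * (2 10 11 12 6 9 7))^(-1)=(2 7 9 6 12 11 10)(4 8)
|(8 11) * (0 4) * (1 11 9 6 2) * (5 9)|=14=|(0 4)(1 11 8 5 9 6 2)|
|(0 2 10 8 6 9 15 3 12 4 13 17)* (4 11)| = 13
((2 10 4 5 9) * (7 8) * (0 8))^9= ((0 8 7)(2 10 4 5 9))^9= (2 9 5 4 10)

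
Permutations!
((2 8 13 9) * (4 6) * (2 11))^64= (2 11 9 13 8)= ((2 8 13 9 11)(4 6))^64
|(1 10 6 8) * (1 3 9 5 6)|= 10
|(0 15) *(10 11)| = 2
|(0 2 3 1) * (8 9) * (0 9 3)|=|(0 2)(1 9 8 3)|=4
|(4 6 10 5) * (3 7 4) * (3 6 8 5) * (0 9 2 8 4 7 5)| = 4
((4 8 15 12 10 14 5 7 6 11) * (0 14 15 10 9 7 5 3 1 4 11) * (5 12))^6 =((0 14 3 1 4 8 10 15 5 12 9 7 6))^6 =(0 10 6 8 7 4 9 1 12 3 5 14 15)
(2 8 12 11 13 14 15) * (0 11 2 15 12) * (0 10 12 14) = [11, 1, 8, 3, 4, 5, 6, 7, 10, 9, 12, 13, 2, 0, 14, 15] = (15)(0 11 13)(2 8 10 12)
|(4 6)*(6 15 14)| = 4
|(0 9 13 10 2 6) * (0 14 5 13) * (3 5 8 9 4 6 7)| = 6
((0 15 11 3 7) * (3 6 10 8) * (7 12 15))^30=(3 15 6 8 12 11 10)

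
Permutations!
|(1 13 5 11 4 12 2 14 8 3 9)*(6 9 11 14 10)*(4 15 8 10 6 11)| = |(1 13 5 14 10 11 15 8 3 4 12 2 6 9)| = 14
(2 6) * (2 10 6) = (6 10) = [0, 1, 2, 3, 4, 5, 10, 7, 8, 9, 6]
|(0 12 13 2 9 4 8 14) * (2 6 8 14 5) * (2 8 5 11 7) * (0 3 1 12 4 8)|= 45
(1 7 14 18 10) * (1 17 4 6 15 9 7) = (4 6 15 9 7 14 18 10 17) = [0, 1, 2, 3, 6, 5, 15, 14, 8, 7, 17, 11, 12, 13, 18, 9, 16, 4, 10]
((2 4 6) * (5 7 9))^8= (2 6 4)(5 9 7)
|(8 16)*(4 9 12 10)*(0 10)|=|(0 10 4 9 12)(8 16)|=10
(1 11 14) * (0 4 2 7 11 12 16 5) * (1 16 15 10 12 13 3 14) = [4, 13, 7, 14, 2, 0, 6, 11, 8, 9, 12, 1, 15, 3, 16, 10, 5] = (0 4 2 7 11 1 13 3 14 16 5)(10 12 15)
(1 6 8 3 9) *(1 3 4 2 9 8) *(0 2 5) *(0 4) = (0 2 9 3 8)(1 6)(4 5) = [2, 6, 9, 8, 5, 4, 1, 7, 0, 3]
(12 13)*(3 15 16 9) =[0, 1, 2, 15, 4, 5, 6, 7, 8, 3, 10, 11, 13, 12, 14, 16, 9] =(3 15 16 9)(12 13)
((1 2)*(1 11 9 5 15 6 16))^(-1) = (1 16 6 15 5 9 11 2)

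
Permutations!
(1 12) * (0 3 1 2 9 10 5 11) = (0 3 1 12 2 9 10 5 11) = [3, 12, 9, 1, 4, 11, 6, 7, 8, 10, 5, 0, 2]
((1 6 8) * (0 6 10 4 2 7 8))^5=((0 6)(1 10 4 2 7 8))^5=(0 6)(1 8 7 2 4 10)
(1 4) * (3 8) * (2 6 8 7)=(1 4)(2 6 8 3 7)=[0, 4, 6, 7, 1, 5, 8, 2, 3]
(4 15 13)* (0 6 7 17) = (0 6 7 17)(4 15 13) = [6, 1, 2, 3, 15, 5, 7, 17, 8, 9, 10, 11, 12, 4, 14, 13, 16, 0]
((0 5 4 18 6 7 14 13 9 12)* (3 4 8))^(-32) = (0 4 14)(3 7 12)(5 18 13)(6 9 8) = ((0 5 8 3 4 18 6 7 14 13 9 12))^(-32)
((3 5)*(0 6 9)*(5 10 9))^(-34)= ((0 6 5 3 10 9))^(-34)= (0 5 10)(3 9 6)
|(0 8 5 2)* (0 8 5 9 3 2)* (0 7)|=|(0 5 7)(2 8 9 3)|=12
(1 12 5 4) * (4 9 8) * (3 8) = (1 12 5 9 3 8 4) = [0, 12, 2, 8, 1, 9, 6, 7, 4, 3, 10, 11, 5]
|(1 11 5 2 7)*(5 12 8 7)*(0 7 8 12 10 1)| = |(12)(0 7)(1 11 10)(2 5)| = 6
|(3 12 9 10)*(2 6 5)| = 12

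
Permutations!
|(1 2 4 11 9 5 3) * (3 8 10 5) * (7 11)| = 21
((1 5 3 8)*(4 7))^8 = (8) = ((1 5 3 8)(4 7))^8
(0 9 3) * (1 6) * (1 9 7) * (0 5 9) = (0 7 1 6)(3 5 9) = [7, 6, 2, 5, 4, 9, 0, 1, 8, 3]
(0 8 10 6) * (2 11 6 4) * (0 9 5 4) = (0 8 10)(2 11 6 9 5 4) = [8, 1, 11, 3, 2, 4, 9, 7, 10, 5, 0, 6]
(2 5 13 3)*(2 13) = (2 5)(3 13) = [0, 1, 5, 13, 4, 2, 6, 7, 8, 9, 10, 11, 12, 3]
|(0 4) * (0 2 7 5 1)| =6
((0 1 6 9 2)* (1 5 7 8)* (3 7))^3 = ((0 5 3 7 8 1 6 9 2))^3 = (0 7 6)(1 2 3)(5 8 9)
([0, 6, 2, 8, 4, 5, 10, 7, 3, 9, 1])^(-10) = [0, 10, 2, 3, 4, 5, 1, 7, 8, 9, 6]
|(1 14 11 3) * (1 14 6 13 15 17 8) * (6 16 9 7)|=|(1 16 9 7 6 13 15 17 8)(3 14 11)|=9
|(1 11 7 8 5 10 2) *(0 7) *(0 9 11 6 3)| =18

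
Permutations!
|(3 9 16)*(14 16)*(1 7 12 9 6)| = 8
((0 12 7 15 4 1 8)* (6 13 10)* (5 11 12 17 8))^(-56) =(0 17 8)(6 13 10)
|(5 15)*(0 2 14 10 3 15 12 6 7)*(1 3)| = 11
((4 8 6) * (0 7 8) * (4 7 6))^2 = ((0 6 7 8 4))^2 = (0 7 4 6 8)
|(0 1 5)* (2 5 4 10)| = 6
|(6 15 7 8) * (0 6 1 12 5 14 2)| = 10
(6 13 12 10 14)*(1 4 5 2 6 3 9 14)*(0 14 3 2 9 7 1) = (0 14 2 6 13 12 10)(1 4 5 9 3 7) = [14, 4, 6, 7, 5, 9, 13, 1, 8, 3, 0, 11, 10, 12, 2]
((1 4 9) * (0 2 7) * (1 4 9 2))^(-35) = (0 1 9 4 2 7) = ((0 1 9 4 2 7))^(-35)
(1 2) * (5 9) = [0, 2, 1, 3, 4, 9, 6, 7, 8, 5] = (1 2)(5 9)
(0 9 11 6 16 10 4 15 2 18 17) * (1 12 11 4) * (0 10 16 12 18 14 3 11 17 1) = (0 9 4 15 2 14 3 11 6 12 17 10)(1 18) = [9, 18, 14, 11, 15, 5, 12, 7, 8, 4, 0, 6, 17, 13, 3, 2, 16, 10, 1]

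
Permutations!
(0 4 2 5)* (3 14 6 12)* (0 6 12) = (0 4 2 5 6)(3 14 12) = [4, 1, 5, 14, 2, 6, 0, 7, 8, 9, 10, 11, 3, 13, 12]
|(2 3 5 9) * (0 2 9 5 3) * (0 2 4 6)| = |(9)(0 4 6)| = 3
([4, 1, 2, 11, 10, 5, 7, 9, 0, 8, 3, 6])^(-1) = [8, 1, 2, 10, 0, 5, 11, 6, 9, 7, 4, 3]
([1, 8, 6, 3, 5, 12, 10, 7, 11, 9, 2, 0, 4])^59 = [11, 0, 10, 3, 12, 4, 2, 7, 1, 9, 6, 8, 5]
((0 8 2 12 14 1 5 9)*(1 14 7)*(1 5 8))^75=(14)(0 2 5 1 12 9 8 7)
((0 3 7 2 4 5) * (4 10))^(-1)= (0 5 4 10 2 7 3)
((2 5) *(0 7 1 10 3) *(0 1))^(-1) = ((0 7)(1 10 3)(2 5))^(-1) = (0 7)(1 3 10)(2 5)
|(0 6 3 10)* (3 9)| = 5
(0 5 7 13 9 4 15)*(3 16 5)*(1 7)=(0 3 16 5 1 7 13 9 4 15)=[3, 7, 2, 16, 15, 1, 6, 13, 8, 4, 10, 11, 12, 9, 14, 0, 5]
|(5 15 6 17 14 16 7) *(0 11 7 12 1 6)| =30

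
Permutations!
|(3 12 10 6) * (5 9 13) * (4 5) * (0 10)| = |(0 10 6 3 12)(4 5 9 13)| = 20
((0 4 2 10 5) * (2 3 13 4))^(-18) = ((0 2 10 5)(3 13 4))^(-18) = (13)(0 10)(2 5)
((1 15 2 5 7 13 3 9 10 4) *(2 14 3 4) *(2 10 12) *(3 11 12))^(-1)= (1 4 13 7 5 2 12 11 14 15)(3 9)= ((1 15 14 11 12 2 5 7 13 4)(3 9))^(-1)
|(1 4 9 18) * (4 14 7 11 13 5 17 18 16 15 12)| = |(1 14 7 11 13 5 17 18)(4 9 16 15 12)| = 40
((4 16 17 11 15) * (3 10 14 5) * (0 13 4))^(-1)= (0 15 11 17 16 4 13)(3 5 14 10)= ((0 13 4 16 17 11 15)(3 10 14 5))^(-1)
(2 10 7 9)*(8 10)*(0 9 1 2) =(0 9)(1 2 8 10 7) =[9, 2, 8, 3, 4, 5, 6, 1, 10, 0, 7]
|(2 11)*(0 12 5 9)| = |(0 12 5 9)(2 11)| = 4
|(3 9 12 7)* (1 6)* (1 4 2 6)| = 12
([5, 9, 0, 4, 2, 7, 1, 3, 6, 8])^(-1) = [2, 6, 4, 7, 3, 0, 8, 5, 9, 1]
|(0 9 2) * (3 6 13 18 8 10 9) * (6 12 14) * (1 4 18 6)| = 22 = |(0 3 12 14 1 4 18 8 10 9 2)(6 13)|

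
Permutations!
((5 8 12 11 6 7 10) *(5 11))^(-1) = (5 12 8)(6 11 10 7)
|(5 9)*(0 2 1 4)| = 4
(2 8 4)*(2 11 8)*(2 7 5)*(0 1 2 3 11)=(0 1 2 7 5 3 11 8 4)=[1, 2, 7, 11, 0, 3, 6, 5, 4, 9, 10, 8]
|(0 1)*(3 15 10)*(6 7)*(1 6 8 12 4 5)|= 24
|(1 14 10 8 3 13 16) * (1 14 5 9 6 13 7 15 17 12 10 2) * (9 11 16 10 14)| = |(1 5 11 16 9 6 13 10 8 3 7 15 17 12 14 2)| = 16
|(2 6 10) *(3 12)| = 6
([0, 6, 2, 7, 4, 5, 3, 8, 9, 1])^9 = (1 7)(3 9)(6 8)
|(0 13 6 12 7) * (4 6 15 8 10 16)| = 10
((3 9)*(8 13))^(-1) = (3 9)(8 13) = ((3 9)(8 13))^(-1)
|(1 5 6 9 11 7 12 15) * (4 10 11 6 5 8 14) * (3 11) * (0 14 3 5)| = 70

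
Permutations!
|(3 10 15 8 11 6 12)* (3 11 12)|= 7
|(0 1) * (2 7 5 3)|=|(0 1)(2 7 5 3)|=4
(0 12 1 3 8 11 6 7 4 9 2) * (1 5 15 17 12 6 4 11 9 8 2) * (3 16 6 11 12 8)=[11, 16, 0, 2, 3, 15, 7, 12, 9, 1, 10, 4, 5, 13, 14, 17, 6, 8]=(0 11 4 3 2)(1 16 6 7 12 5 15 17 8 9)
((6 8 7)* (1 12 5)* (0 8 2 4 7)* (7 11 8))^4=((0 7 6 2 4 11 8)(1 12 5))^4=(0 4 7 11 6 8 2)(1 12 5)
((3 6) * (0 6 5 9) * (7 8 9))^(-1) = ((0 6 3 5 7 8 9))^(-1) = (0 9 8 7 5 3 6)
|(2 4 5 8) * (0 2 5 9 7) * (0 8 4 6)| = 15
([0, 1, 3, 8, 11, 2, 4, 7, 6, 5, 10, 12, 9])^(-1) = [0, 1, 5, 2, 6, 9, 8, 7, 3, 12, 10, 4, 11]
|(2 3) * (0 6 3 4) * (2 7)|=6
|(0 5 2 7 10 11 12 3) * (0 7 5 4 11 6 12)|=|(0 4 11)(2 5)(3 7 10 6 12)|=30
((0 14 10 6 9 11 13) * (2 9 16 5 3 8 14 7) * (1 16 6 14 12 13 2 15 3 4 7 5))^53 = ((0 5 4 7 15 3 8 12 13)(1 16)(2 9 11)(10 14))^53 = (0 13 12 8 3 15 7 4 5)(1 16)(2 11 9)(10 14)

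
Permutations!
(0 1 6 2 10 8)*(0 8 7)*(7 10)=(10)(0 1 6 2 7)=[1, 6, 7, 3, 4, 5, 2, 0, 8, 9, 10]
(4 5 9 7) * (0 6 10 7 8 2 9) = (0 6 10 7 4 5)(2 9 8) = [6, 1, 9, 3, 5, 0, 10, 4, 2, 8, 7]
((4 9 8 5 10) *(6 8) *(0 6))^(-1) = (0 9 4 10 5 8 6)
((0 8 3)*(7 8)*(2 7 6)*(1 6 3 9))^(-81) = (0 3)(1 7)(2 9)(6 8)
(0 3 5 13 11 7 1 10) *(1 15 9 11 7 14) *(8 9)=(0 3 5 13 7 15 8 9 11 14 1 10)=[3, 10, 2, 5, 4, 13, 6, 15, 9, 11, 0, 14, 12, 7, 1, 8]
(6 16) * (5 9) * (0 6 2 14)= (0 6 16 2 14)(5 9)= [6, 1, 14, 3, 4, 9, 16, 7, 8, 5, 10, 11, 12, 13, 0, 15, 2]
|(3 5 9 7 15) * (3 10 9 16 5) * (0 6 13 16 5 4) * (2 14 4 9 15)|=|(0 6 13 16 9 7 2 14 4)(10 15)|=18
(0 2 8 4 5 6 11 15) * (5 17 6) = (0 2 8 4 17 6 11 15) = [2, 1, 8, 3, 17, 5, 11, 7, 4, 9, 10, 15, 12, 13, 14, 0, 16, 6]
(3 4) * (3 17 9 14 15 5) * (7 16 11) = (3 4 17 9 14 15 5)(7 16 11) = [0, 1, 2, 4, 17, 3, 6, 16, 8, 14, 10, 7, 12, 13, 15, 5, 11, 9]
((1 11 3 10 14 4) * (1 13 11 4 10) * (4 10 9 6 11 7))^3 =(1 9 3 14 11 10 6)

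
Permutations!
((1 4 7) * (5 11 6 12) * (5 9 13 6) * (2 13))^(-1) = ((1 4 7)(2 13 6 12 9)(5 11))^(-1) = (1 7 4)(2 9 12 6 13)(5 11)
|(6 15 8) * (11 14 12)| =|(6 15 8)(11 14 12)| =3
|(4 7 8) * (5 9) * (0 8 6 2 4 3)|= |(0 8 3)(2 4 7 6)(5 9)|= 12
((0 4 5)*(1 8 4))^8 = (0 4 1 5 8)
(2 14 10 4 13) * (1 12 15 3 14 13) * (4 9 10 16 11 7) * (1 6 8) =(1 12 15 3 14 16 11 7 4 6 8)(2 13)(9 10) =[0, 12, 13, 14, 6, 5, 8, 4, 1, 10, 9, 7, 15, 2, 16, 3, 11]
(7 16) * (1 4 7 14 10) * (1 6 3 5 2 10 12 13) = (1 4 7 16 14 12 13)(2 10 6 3 5) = [0, 4, 10, 5, 7, 2, 3, 16, 8, 9, 6, 11, 13, 1, 12, 15, 14]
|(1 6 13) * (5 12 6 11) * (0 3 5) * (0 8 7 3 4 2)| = |(0 4 2)(1 11 8 7 3 5 12 6 13)| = 9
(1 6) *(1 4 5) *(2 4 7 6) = (1 2 4 5)(6 7) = [0, 2, 4, 3, 5, 1, 7, 6]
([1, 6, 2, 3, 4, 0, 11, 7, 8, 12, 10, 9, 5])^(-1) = (0 5 12 9 11 6 1)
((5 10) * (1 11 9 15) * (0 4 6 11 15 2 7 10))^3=((0 4 6 11 9 2 7 10 5)(1 15))^3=(0 11 7)(1 15)(2 5 6)(4 9 10)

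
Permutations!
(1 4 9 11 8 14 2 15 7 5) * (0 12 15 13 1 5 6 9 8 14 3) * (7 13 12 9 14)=(0 9 11 7 6 14 2 12 15 13 1 4 8 3)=[9, 4, 12, 0, 8, 5, 14, 6, 3, 11, 10, 7, 15, 1, 2, 13]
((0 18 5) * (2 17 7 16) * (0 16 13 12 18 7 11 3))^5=((0 7 13 12 18 5 16 2 17 11 3))^5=(0 5 3 18 11 12 17 13 2 7 16)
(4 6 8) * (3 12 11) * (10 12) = (3 10 12 11)(4 6 8) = [0, 1, 2, 10, 6, 5, 8, 7, 4, 9, 12, 3, 11]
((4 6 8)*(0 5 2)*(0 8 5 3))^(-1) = ((0 3)(2 8 4 6 5))^(-1) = (0 3)(2 5 6 4 8)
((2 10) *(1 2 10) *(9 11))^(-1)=(1 2)(9 11)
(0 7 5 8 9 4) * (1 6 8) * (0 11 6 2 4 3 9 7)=(1 2 4 11 6 8 7 5)(3 9)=[0, 2, 4, 9, 11, 1, 8, 5, 7, 3, 10, 6]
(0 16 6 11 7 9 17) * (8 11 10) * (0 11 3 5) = (0 16 6 10 8 3 5)(7 9 17 11) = [16, 1, 2, 5, 4, 0, 10, 9, 3, 17, 8, 7, 12, 13, 14, 15, 6, 11]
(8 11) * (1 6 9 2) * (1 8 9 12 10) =(1 6 12 10)(2 8 11 9) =[0, 6, 8, 3, 4, 5, 12, 7, 11, 2, 1, 9, 10]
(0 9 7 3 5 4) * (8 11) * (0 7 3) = (0 9 3 5 4 7)(8 11) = [9, 1, 2, 5, 7, 4, 6, 0, 11, 3, 10, 8]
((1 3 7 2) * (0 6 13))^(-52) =((0 6 13)(1 3 7 2))^(-52) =(0 13 6)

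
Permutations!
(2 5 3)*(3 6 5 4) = (2 4 3)(5 6) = [0, 1, 4, 2, 3, 6, 5]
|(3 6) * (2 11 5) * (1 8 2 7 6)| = |(1 8 2 11 5 7 6 3)| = 8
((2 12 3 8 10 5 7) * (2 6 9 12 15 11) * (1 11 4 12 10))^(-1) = ((1 11 2 15 4 12 3 8)(5 7 6 9 10))^(-1) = (1 8 3 12 4 15 2 11)(5 10 9 6 7)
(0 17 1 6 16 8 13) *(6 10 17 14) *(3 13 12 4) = (0 14 6 16 8 12 4 3 13)(1 10 17) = [14, 10, 2, 13, 3, 5, 16, 7, 12, 9, 17, 11, 4, 0, 6, 15, 8, 1]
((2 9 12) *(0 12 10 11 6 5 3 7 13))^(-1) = ((0 12 2 9 10 11 6 5 3 7 13))^(-1) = (0 13 7 3 5 6 11 10 9 2 12)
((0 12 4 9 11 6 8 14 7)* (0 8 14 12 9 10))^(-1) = (0 10 4 12 8 7 14 6 11 9)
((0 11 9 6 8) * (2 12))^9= (0 8 6 9 11)(2 12)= ((0 11 9 6 8)(2 12))^9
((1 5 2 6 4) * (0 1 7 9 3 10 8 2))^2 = ((0 1 5)(2 6 4 7 9 3 10 8))^2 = (0 5 1)(2 4 9 10)(3 8 6 7)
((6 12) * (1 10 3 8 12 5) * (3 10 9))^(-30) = ((1 9 3 8 12 6 5))^(-30) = (1 6 8 9 5 12 3)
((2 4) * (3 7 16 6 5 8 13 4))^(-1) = (2 4 13 8 5 6 16 7 3)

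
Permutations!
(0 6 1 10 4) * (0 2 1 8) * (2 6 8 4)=(0 8)(1 10 2)(4 6)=[8, 10, 1, 3, 6, 5, 4, 7, 0, 9, 2]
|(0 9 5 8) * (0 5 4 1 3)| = 10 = |(0 9 4 1 3)(5 8)|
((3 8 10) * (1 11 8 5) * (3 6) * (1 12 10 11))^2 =(3 12 6 5 10)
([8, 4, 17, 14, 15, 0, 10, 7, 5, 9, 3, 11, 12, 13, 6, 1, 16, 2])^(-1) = [5, 15, 17, 10, 1, 8, 14, 7, 0, 9, 6, 11, 12, 13, 3, 4, 16, 2]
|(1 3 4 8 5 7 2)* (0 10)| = |(0 10)(1 3 4 8 5 7 2)| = 14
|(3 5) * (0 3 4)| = 4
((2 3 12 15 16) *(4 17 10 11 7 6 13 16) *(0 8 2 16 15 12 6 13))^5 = ((0 8 2 3 6)(4 17 10 11 7 13 15))^5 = (4 13 11 17 15 7 10)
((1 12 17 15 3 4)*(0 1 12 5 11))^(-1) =(0 11 5 1)(3 15 17 12 4)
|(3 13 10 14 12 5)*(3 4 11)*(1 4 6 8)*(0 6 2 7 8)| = |(0 6)(1 4 11 3 13 10 14 12 5 2 7 8)| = 12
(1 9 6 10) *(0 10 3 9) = (0 10 1)(3 9 6) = [10, 0, 2, 9, 4, 5, 3, 7, 8, 6, 1]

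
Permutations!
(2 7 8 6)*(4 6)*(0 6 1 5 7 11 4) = [6, 5, 11, 3, 1, 7, 2, 8, 0, 9, 10, 4] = (0 6 2 11 4 1 5 7 8)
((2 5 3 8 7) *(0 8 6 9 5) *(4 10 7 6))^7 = (0 10 5 8 7 3 6 2 4 9)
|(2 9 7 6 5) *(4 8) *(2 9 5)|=10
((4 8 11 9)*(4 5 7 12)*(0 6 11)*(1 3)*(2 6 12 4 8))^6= ((0 12 8)(1 3)(2 6 11 9 5 7 4))^6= (12)(2 4 7 5 9 11 6)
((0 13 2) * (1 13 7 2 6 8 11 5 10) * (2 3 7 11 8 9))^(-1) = ((0 11 5 10 1 13 6 9 2)(3 7))^(-1) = (0 2 9 6 13 1 10 5 11)(3 7)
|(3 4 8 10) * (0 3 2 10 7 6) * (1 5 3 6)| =|(0 6)(1 5 3 4 8 7)(2 10)| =6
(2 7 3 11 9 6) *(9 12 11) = (2 7 3 9 6)(11 12) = [0, 1, 7, 9, 4, 5, 2, 3, 8, 6, 10, 12, 11]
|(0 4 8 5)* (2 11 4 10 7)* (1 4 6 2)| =21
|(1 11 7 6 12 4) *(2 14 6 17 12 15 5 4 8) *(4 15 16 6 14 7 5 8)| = 10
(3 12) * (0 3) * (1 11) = (0 3 12)(1 11) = [3, 11, 2, 12, 4, 5, 6, 7, 8, 9, 10, 1, 0]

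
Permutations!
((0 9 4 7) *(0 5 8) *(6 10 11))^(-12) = (11)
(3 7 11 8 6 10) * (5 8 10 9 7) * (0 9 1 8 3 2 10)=[9, 8, 10, 5, 4, 3, 1, 11, 6, 7, 2, 0]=(0 9 7 11)(1 8 6)(2 10)(3 5)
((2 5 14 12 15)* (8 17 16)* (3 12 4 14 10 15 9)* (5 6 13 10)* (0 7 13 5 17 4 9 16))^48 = (0 10 6)(2 17 13)(3 9 14 4 8 16 12)(5 7 15)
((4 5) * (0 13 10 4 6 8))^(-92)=((0 13 10 4 5 6 8))^(-92)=(0 8 6 5 4 10 13)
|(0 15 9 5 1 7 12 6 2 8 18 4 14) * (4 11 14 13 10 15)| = |(0 4 13 10 15 9 5 1 7 12 6 2 8 18 11 14)| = 16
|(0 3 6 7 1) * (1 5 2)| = 7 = |(0 3 6 7 5 2 1)|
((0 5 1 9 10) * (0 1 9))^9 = ((0 5 9 10 1))^9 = (0 1 10 9 5)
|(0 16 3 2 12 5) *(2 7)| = |(0 16 3 7 2 12 5)| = 7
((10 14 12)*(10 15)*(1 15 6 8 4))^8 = (15)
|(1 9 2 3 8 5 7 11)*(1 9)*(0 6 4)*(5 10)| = 24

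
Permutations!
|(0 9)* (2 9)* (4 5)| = |(0 2 9)(4 5)| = 6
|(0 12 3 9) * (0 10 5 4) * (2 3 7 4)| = 20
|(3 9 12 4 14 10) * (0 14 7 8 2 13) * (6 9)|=12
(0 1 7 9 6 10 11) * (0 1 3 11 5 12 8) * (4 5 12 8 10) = (0 3 11 1 7 9 6 4 5 8)(10 12) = [3, 7, 2, 11, 5, 8, 4, 9, 0, 6, 12, 1, 10]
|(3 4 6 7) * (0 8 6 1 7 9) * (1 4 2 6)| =8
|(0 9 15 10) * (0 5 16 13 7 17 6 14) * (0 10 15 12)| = |(0 9 12)(5 16 13 7 17 6 14 10)| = 24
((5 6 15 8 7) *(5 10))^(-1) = ((5 6 15 8 7 10))^(-1) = (5 10 7 8 15 6)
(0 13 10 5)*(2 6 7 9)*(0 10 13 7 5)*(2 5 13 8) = [7, 1, 6, 3, 4, 10, 13, 9, 2, 5, 0, 11, 12, 8] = (0 7 9 5 10)(2 6 13 8)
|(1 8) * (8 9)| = 3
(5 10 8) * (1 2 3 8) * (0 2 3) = (0 2)(1 3 8 5 10) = [2, 3, 0, 8, 4, 10, 6, 7, 5, 9, 1]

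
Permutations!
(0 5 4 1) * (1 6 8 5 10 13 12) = (0 10 13 12 1)(4 6 8 5) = [10, 0, 2, 3, 6, 4, 8, 7, 5, 9, 13, 11, 1, 12]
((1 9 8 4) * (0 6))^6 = ((0 6)(1 9 8 4))^6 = (1 8)(4 9)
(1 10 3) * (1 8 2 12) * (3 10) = (1 3 8 2 12) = [0, 3, 12, 8, 4, 5, 6, 7, 2, 9, 10, 11, 1]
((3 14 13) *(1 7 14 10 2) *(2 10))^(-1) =(1 2 3 13 14 7)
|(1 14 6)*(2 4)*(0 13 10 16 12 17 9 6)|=10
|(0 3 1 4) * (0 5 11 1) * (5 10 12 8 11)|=6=|(0 3)(1 4 10 12 8 11)|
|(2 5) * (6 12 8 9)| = 4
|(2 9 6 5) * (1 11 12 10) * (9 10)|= |(1 11 12 9 6 5 2 10)|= 8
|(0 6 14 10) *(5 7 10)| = |(0 6 14 5 7 10)| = 6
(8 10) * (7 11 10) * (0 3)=(0 3)(7 11 10 8)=[3, 1, 2, 0, 4, 5, 6, 11, 7, 9, 8, 10]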